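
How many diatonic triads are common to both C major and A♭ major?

Diatonic triads of C major: C major (I), D minor (ii), E minor (iii), F major (IV), G major (V), A minor (vi), B diminished (vii°).
Diatonic triads of A♭ major: A♭ major (I), B♭ minor (ii), C minor (iii), D♭ major (IV), E♭ major (V), F minor (vi), G diminished (vii°).
No triad has the same root and quality in both keys.

0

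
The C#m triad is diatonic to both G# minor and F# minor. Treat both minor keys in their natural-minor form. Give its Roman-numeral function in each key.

The scale of G# minor (natural minor) is G# A# B C# D# E F#; C# is degree 4, and the triad built there (C#-E-G#) is minor, so it is iv.
The scale of F# minor (natural minor) is F# G# A B C# D E; C# is degree 5, and the triad built there (C#-E-G#) is minor, so it is v.

iv in G# minor; v in F# minor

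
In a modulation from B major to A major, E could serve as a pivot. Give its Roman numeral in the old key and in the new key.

IV in B major; V in A major

The scale of B major is B C♯ D♯ E F♯ G♯ A♯; E is degree 4, and the triad built there (E-G♯-B) is major, so it is IV.
The scale of A major is A B C♯ D E F♯ G♯; E is degree 5, and the triad built there (E-G♯-B) is major, so it is V.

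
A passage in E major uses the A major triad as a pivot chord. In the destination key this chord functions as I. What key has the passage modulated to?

The numeral I denotes a major triad on scale degree 1. With A on degree 1, the tonic of the new key is A.
Degree 1 carries a major triad in major keys, so the destination is A major.
Check: the diatonic triads of A major are A (I), Bm (ii), C#m (iii), D (IV), E (V), F#m (vi), G#dim (vii°) — A major is indeed I.

A major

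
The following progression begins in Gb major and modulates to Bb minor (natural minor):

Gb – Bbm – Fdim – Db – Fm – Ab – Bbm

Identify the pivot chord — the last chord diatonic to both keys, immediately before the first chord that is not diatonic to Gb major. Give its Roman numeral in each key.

Db — V in Gb major, III in Bb minor

Chords diatonic to Gb major: Gb, Abm, Bbm, Cb, Db, Ebm, Fdim.
Reading the progression, the first chord not in that set is Fm, so the modulation leaves Gb major there.
The chord immediately before Fm is Db, which is diatonic to both keys: V in Gb major and III in Bb minor.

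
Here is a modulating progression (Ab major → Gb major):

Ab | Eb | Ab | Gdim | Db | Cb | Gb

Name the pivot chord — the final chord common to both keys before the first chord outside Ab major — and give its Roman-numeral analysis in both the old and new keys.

Db — IV in Ab major, V in Gb major

Chords diatonic to Ab major: Ab, Bbm, Cm, Db, Eb, Fm, Gdim.
Reading the progression, the first chord not in that set is Cb, so the modulation leaves Ab major there.
The chord immediately before Cb is Db, which is diatonic to both keys: IV in Ab major and V in Gb major.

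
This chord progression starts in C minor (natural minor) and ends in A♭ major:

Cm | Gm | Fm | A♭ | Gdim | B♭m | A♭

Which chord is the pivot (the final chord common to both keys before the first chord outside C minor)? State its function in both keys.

A♭ — VI in C minor, I in A♭ major

Chords diatonic to C minor: Cm, Ddim, E♭, Fm, Gm, A♭, B♭.
Reading the progression, the first chord not in that set is Gdim, so the modulation leaves C minor there.
The chord immediately before Gdim is A♭, which is diatonic to both keys: VI in C minor and I in A♭ major.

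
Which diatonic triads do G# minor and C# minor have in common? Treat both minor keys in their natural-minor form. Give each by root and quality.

Triads in G# minor (natural minor): G# minor (i), A# diminished (ii°), B major (III), C# minor (iv), D# minor (v), E major (VI), F# major (VII).
Triads in C# minor (natural minor): C# minor (i), D# diminished (ii°), E major (III), F# minor (iv), G# minor (v), A major (VI), B major (VII).
Shared triads with their functions: G# minor (i in G# minor, v in C# minor); B major (III in G# minor, VII in C# minor); C# minor (iv in G# minor, i in C# minor); E major (VI in G# minor, III in C# minor).

G#m, B, C#m, E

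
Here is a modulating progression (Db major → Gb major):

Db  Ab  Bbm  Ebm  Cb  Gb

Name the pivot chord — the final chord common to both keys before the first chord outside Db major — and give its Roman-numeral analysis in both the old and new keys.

Ebm — ii in Db major, vi in Gb major

Chords diatonic to Db major: Db, Ebm, Fm, Gb, Ab, Bbm, Cdim.
Reading the progression, the first chord not in that set is Cb, so the modulation leaves Db major there.
The chord immediately before Cb is Ebm, which is diatonic to both keys: ii in Db major and vi in Gb major.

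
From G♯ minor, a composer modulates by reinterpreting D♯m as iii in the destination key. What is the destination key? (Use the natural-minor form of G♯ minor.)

B major

The numeral iii denotes a minor triad on scale degree 3. With D♯ on degree 3, the tonic of the new key is B.
Degree 3 carries a minor triad in major keys, so the destination is B major.
Check: the diatonic triads of B major are B (I), C♯m (ii), D♯m (iii), E (IV), F♯ (V), G♯m (vi), A♯dim (vii°) — D♯m is indeed iii.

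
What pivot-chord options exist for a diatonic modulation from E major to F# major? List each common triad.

Triads in E major: E (I), F#m (ii), G#m (iii), A (IV), B (V), C#m (vi), D#dim (vii°).
Triads in F# major: F# (I), G#m (ii), A#m (iii), B (IV), C# (V), D#m (vi), E#dim (vii°).
Shared triads with their functions: G#m (iii in E major, ii in F# major); B (V in E major, IV in F# major).

G#m, B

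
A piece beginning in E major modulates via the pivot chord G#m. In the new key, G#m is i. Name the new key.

The numeral i denotes a minor triad on scale degree 1. With G# on degree 1, the tonic of the new key is G#.
Degree 1 carries a minor triad in minor keys, so the destination is G# minor.
Check: the diatonic triads of G# minor (natural minor) are G#m (i), A#dim (ii°), B (III), C#m (iv), D#m (v), E (VI), F# (VII) — G#m is indeed i.

G# minor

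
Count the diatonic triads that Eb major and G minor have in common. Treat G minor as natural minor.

Diatonic triads of Eb major: Eb (I), Fm (ii), Gm (iii), Ab (IV), Bb (V), Cm (vi), Ddim (vii°).
Diatonic triads of G minor (natural minor): Gm (i), Adim (ii°), Bb (III), Cm (iv), Dm (v), Eb (VI), F (VII).
Matching root and quality in both lists: Eb, Gm, Bb, Cm.
That gives 4 common triads.

4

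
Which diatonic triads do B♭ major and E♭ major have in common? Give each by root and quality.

Triads in B♭ major: B♭ (I), Cm (ii), Dm (iii), E♭ (IV), F (V), Gm (vi), Adim (vii°).
Triads in E♭ major: E♭ (I), Fm (ii), Gm (iii), A♭ (IV), B♭ (V), Cm (vi), Ddim (vii°).
Shared triads with their functions: B♭ (I in B♭ major, V in E♭ major); Cm (ii in B♭ major, vi in E♭ major); E♭ (IV in B♭ major, I in E♭ major); Gm (vi in B♭ major, iii in E♭ major).

B♭, Cm, E♭, Gm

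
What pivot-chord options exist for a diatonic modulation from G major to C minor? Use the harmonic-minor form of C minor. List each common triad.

Triads in G major: G major (I), A minor (ii), B minor (iii), C major (IV), D major (V), E minor (vi), F# diminished (vii°).
Triads in C minor (harmonic minor): C minor (i), D diminished (ii°), Eb augmented (III+), F minor (iv), G major (V), Ab major (VI), B diminished (vii°).
Shared triads with their functions: G major (I in G major, V in C minor).

G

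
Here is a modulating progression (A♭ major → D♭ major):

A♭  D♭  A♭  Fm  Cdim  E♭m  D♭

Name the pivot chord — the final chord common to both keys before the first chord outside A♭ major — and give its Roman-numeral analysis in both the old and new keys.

Fm — vi in A♭ major, iii in D♭ major

Chords diatonic to A♭ major: A♭, B♭m, Cm, D♭, E♭, Fm, Gdim.
Reading the progression, the first chord not in that set is Cdim, so the modulation leaves A♭ major there.
The chord immediately before Cdim is Fm, which is diatonic to both keys: vi in A♭ major and iii in D♭ major.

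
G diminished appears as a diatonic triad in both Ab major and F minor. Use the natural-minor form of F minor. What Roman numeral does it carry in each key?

The scale of Ab major is Ab Bb C Db Eb F G; G is degree 7, and the triad built there (G-Bb-Db) is diminished, so it is vii°.
The scale of F minor (natural minor) is F G Ab Bb C Db Eb; G is degree 2, and the triad built there (G-Bb-Db) is diminished, so it is ii°.

vii° in Ab major; ii° in F minor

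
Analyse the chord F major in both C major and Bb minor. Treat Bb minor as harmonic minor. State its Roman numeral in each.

IV in C major; V in Bb minor

The scale of C major is C D E F G A B; F is degree 4, and the triad built there (F-A-C) is major, so it is IV.
The scale of Bb minor (harmonic minor) is Bb C Db Eb F Gb A; F is degree 5, and the triad built there (F-A-C) is major, so it is V.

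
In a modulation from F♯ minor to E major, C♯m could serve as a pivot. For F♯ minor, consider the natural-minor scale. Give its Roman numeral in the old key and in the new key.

v in F♯ minor; vi in E major

The scale of F♯ minor (natural minor) is F♯ G♯ A B C♯ D E; C♯ is degree 5, and the triad built there (C♯-E-G♯) is minor, so it is v.
The scale of E major is E F♯ G♯ A B C♯ D♯; C♯ is degree 6, and the triad built there (C♯-E-G♯) is minor, so it is vi.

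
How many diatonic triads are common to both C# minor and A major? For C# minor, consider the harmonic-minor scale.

3

Diatonic triads of C# minor (harmonic minor): C# minor (i), D# diminished (ii°), E augmented (III+), F# minor (iv), G# major (V), A major (VI), B# diminished (vii°).
Diatonic triads of A major: A major (I), B minor (ii), C# minor (iii), D major (IV), E major (V), F# minor (vi), G# diminished (vii°).
Matching root and quality in both lists: C# minor, F# minor, A major.
That gives 3 common triads.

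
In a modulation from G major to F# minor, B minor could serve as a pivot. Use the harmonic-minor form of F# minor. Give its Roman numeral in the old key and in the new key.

The scale of G major is G A B C D E F#; B is degree 3, and the triad built there (B-D-F#) is minor, so it is iii.
The scale of F# minor (harmonic minor) is F# G# A B C# D E#; B is degree 4, and the triad built there (B-D-F#) is minor, so it is iv.

iii in G major; iv in F# minor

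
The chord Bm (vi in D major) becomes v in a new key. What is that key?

E minor

The numeral v denotes a minor triad on scale degree 5. With B on degree 5, the tonic of the new key is E.
Degree 5 carries a minor triad in natural-minor keys, so the destination is E minor.
Check: the diatonic triads of E minor (natural minor) are Em (i), F♯dim (ii°), G (III), Am (iv), Bm (v), C (VI), D (VII) — Bm is indeed v.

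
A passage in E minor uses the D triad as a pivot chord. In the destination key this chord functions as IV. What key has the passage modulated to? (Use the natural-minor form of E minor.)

The numeral IV denotes a major triad on scale degree 4. With D on degree 4, the tonic of the new key is A.
Degree 4 carries a major triad in major keys, so the destination is A major.
Check: the diatonic triads of A major are A (I), Bm (ii), C#m (iii), D (IV), E (V), F#m (vi), G#dim (vii°) — D is indeed IV.

A major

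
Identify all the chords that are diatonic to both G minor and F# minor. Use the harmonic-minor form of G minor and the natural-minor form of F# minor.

D

Triads in G minor (harmonic minor): Gm (i), Adim (ii°), Bbaug (III+), Cm (iv), D (V), Eb (VI), F#dim (vii°).
Triads in F# minor (natural minor): F#m (i), G#dim (ii°), A (III), Bm (iv), C#m (v), D (VI), E (VII).
Shared triads with their functions: D (V in G minor, VI in F# minor).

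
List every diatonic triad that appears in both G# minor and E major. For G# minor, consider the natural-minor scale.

Triads in G# minor (natural minor): G#m (i), A#dim (ii°), B (III), C#m (iv), D#m (v), E (VI), F# (VII).
Triads in E major: E (I), F#m (ii), G#m (iii), A (IV), B (V), C#m (vi), D#dim (vii°).
Shared triads with their functions: G#m (i in G# minor, iii in E major); B (III in G# minor, V in E major); C#m (iv in G# minor, vi in E major); E (VI in G# minor, I in E major).

G#m, B, C#m, E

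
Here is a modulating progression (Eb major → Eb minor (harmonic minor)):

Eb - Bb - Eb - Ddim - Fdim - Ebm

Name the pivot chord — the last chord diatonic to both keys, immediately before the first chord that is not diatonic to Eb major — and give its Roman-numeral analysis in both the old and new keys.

Ddim — vii° in Eb major, vii° in Eb minor

Chords diatonic to Eb major: Eb, Fm, Gm, Ab, Bb, Cm, Ddim.
Reading the progression, the first chord not in that set is Fdim, so the modulation leaves Eb major there.
The chord immediately before Fdim is Ddim, which is diatonic to both keys: vii° in Eb major and vii° in Eb minor.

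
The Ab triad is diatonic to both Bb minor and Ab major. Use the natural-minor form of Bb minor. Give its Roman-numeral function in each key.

The scale of Bb minor (natural minor) is Bb C Db Eb F Gb Ab; Ab is degree 7, and the triad built there (Ab-C-Eb) is major, so it is VII.
The scale of Ab major is Ab Bb C Db Eb F G; Ab is degree 1, and the triad built there (Ab-C-Eb) is major, so it is I.

VII in Bb minor; I in Ab major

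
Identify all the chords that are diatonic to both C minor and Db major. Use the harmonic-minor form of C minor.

Fm, Ab

Triads in C minor (harmonic minor): Cm (i), Ddim (ii°), Ebaug (III+), Fm (iv), G (V), Ab (VI), Bdim (vii°).
Triads in Db major: Db (I), Ebm (ii), Fm (iii), Gb (IV), Ab (V), Bbm (vi), Cdim (vii°).
Shared triads with their functions: Fm (iv in C minor, iii in Db major); Ab (VI in C minor, V in Db major).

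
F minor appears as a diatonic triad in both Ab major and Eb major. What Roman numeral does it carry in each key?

The scale of Ab major is Ab Bb C Db Eb F G; F is degree 6, and the triad built there (F-Ab-C) is minor, so it is vi.
The scale of Eb major is Eb F G Ab Bb C D; F is degree 2, and the triad built there (F-Ab-C) is minor, so it is ii.

vi in Ab major; ii in Eb major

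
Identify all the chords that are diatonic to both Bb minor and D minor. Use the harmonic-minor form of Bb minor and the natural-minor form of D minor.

F

Triads in Bb minor (harmonic minor): Bbm (i), Cdim (ii°), Dbaug (III+), Ebm (iv), F (V), Gb (VI), Adim (vii°).
Triads in D minor (natural minor): Dm (i), Edim (ii°), F (III), Gm (iv), Am (v), Bb (VI), C (VII).
Shared triads with their functions: F (V in Bb minor, III in D minor).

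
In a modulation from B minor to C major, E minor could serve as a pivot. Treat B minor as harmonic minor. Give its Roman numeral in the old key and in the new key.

The scale of B minor (harmonic minor) is B C♯ D E F♯ G A♯; E is degree 4, and the triad built there (E-G-B) is minor, so it is iv.
The scale of C major is C D E F G A B; E is degree 3, and the triad built there (E-G-B) is minor, so it is iii.

iv in B minor; iii in C major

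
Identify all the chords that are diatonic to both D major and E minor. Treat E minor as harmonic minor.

Em

Triads in D major: D major (I), E minor (ii), F# minor (iii), G major (IV), A major (V), B minor (vi), C# diminished (vii°).
Triads in E minor (harmonic minor): E minor (i), F# diminished (ii°), G augmented (III+), A minor (iv), B major (V), C major (VI), D# diminished (vii°).
Shared triads with their functions: E minor (ii in D major, i in E minor).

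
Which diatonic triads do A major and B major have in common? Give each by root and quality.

Triads in A major: A (I), Bm (ii), C#m (iii), D (IV), E (V), F#m (vi), G#dim (vii°).
Triads in B major: B (I), C#m (ii), D#m (iii), E (IV), F# (V), G#m (vi), A#dim (vii°).
Shared triads with their functions: C#m (iii in A major, ii in B major); E (V in A major, IV in B major).

C#m, E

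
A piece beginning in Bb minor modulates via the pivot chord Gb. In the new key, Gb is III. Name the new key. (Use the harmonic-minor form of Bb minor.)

The numeral III denotes a major triad on scale degree 3. With Gb on degree 3, the tonic of the new key is Eb.
Degree 3 carries a major triad in natural-minor keys, so the destination is Eb minor.
Check: the diatonic triads of Eb minor (natural minor) are Ebm (i), Fdim (ii°), Gb (III), Abm (iv), Bbm (v), Cb (VI), Db (VII) — Gb is indeed III.

Eb minor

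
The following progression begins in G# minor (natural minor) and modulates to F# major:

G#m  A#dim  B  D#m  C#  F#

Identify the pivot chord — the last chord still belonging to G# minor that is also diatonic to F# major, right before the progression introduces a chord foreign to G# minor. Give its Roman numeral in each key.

D#m — v in G# minor, vi in F# major

Chords diatonic to G# minor: G#m, A#dim, B, C#m, D#m, E, F#.
Reading the progression, the first chord not in that set is C#, so the modulation leaves G# minor there.
The chord immediately before C# is D#m, which is diatonic to both keys: v in G# minor and vi in F# major.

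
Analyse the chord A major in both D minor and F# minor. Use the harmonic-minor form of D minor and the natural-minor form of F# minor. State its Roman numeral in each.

V in D minor; III in F# minor

The scale of D minor (harmonic minor) is D E F G A Bb C#; A is degree 5, and the triad built there (A-C#-E) is major, so it is V.
The scale of F# minor (natural minor) is F# G# A B C# D E; A is degree 3, and the triad built there (A-C#-E) is major, so it is III.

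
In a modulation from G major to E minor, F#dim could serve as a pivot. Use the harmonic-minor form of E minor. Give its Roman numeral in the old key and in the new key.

vii° in G major; ii° in E minor

The scale of G major is G A B C D E F#; F# is degree 7, and the triad built there (F#-A-C) is diminished, so it is vii°.
The scale of E minor (harmonic minor) is E F# G A B C D#; F# is degree 2, and the triad built there (F#-A-C) is diminished, so it is ii°.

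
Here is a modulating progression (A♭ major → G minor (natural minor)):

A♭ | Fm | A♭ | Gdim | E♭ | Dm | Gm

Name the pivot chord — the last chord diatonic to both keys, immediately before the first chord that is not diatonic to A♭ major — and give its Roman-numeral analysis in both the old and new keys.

E♭ — V in A♭ major, VI in G minor

Chords diatonic to A♭ major: A♭, B♭m, Cm, D♭, E♭, Fm, Gdim.
Reading the progression, the first chord not in that set is Dm, so the modulation leaves A♭ major there.
The chord immediately before Dm is E♭, which is diatonic to both keys: V in A♭ major and VI in G minor.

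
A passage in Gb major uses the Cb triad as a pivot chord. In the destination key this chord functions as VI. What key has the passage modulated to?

Eb minor

The numeral VI denotes a major triad on scale degree 6. With Cb on degree 6, the tonic of the new key is Eb.
Degree 6 carries a major triad in minor keys, so the destination is Eb minor.
Check: the diatonic triads of Eb minor (natural minor) are Ebm (i), Fdim (ii°), Gb (III), Abm (iv), Bbm (v), Cb (VI), Db (VII) — Cb is indeed VI.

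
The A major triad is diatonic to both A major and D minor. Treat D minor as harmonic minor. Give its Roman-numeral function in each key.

I in A major; V in D minor

The scale of A major is A B C# D E F# G#; A is degree 1, and the triad built there (A-C#-E) is major, so it is I.
The scale of D minor (harmonic minor) is D E F G A Bb C#; A is degree 5, and the triad built there (A-C#-E) is major, so it is V.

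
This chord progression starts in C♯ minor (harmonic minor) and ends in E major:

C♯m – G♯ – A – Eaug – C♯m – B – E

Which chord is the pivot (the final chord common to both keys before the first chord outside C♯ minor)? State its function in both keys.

Chords diatonic to C♯ minor: C♯m, D♯dim, Eaug, F♯m, G♯, A, B♯dim.
Reading the progression, the first chord not in that set is B, so the modulation leaves C♯ minor there.
The chord immediately before B is C♯m, which is diatonic to both keys: i in C♯ minor and vi in E major.

C♯m — i in C♯ minor, vi in E major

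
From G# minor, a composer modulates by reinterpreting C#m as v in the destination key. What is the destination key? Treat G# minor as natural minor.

The numeral v denotes a minor triad on scale degree 5. With C# on degree 5, the tonic of the new key is F#.
Degree 5 carries a minor triad in natural-minor keys, so the destination is F# minor.
Check: the diatonic triads of F# minor (natural minor) are F#m (i), G#dim (ii°), A (III), Bm (iv), C#m (v), D (VI), E (VII) — C#m is indeed v.

F# minor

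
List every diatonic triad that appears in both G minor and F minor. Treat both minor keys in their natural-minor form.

Cm, Eb

Triads in G minor (natural minor): Gm (i), Adim (ii°), Bb (III), Cm (iv), Dm (v), Eb (VI), F (VII).
Triads in F minor (natural minor): Fm (i), Gdim (ii°), Ab (III), Bbm (iv), Cm (v), Db (VI), Eb (VII).
Shared triads with their functions: Cm (iv in G minor, v in F minor); Eb (VI in G minor, VII in F minor).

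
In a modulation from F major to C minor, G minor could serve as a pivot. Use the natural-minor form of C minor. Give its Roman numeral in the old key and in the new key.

ii in F major; v in C minor

The scale of F major is F G A Bb C D E; G is degree 2, and the triad built there (G-Bb-D) is minor, so it is ii.
The scale of C minor (natural minor) is C D Eb F G Ab Bb; G is degree 5, and the triad built there (G-Bb-D) is minor, so it is v.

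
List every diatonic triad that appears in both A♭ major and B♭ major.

Triads in A♭ major: A♭ (I), B♭m (ii), Cm (iii), D♭ (IV), E♭ (V), Fm (vi), Gdim (vii°).
Triads in B♭ major: B♭ (I), Cm (ii), Dm (iii), E♭ (IV), F (V), Gm (vi), Adim (vii°).
Shared triads with their functions: Cm (iii in A♭ major, ii in B♭ major); E♭ (V in A♭ major, IV in B♭ major).

Cm, E♭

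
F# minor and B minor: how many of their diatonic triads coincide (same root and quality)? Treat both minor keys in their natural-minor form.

4

Diatonic triads of F# minor (natural minor): F#m (i), G#dim (ii°), A (III), Bm (iv), C#m (v), D (VI), E (VII).
Diatonic triads of B minor (natural minor): Bm (i), C#dim (ii°), D (III), Em (iv), F#m (v), G (VI), A (VII).
Matching root and quality in both lists: F#m, A, Bm, D.
That gives 4 common triads.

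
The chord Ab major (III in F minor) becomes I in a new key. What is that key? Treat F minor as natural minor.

The numeral I denotes a major triad on scale degree 1. With Ab on degree 1, the tonic of the new key is Ab.
Degree 1 carries a major triad in major keys, so the destination is Ab major.
Check: the diatonic triads of Ab major are Ab (I), Bbm (ii), Cm (iii), Db (IV), Eb (V), Fm (vi), Gdim (vii°) — Ab major is indeed I.

Ab major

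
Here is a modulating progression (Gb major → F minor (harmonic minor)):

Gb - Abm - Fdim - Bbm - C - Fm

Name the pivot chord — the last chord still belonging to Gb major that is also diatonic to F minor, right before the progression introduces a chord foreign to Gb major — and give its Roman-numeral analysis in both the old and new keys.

Bbm — iii in Gb major, iv in F minor

Chords diatonic to Gb major: Gb, Abm, Bbm, Cb, Db, Ebm, Fdim.
Reading the progression, the first chord not in that set is C, so the modulation leaves Gb major there.
The chord immediately before C is Bbm, which is diatonic to both keys: iii in Gb major and iv in F minor.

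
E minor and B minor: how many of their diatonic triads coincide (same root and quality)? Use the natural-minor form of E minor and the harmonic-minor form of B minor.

3

Diatonic triads of E minor (natural minor): Em (i), F#dim (ii°), G (III), Am (iv), Bm (v), C (VI), D (VII).
Diatonic triads of B minor (harmonic minor): Bm (i), C#dim (ii°), Daug (III+), Em (iv), F# (V), G (VI), A#dim (vii°).
Matching root and quality in both lists: Em, G, Bm.
That gives 3 common triads.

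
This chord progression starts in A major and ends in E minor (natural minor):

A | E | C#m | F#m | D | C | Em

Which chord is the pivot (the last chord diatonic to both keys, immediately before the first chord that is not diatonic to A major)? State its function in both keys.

D — IV in A major, VII in E minor

Chords diatonic to A major: A, Bm, C#m, D, E, F#m, G#dim.
Reading the progression, the first chord not in that set is C, so the modulation leaves A major there.
The chord immediately before C is D, which is diatonic to both keys: IV in A major and VII in E minor.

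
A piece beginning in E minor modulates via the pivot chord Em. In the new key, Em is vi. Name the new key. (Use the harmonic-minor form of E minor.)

The numeral vi denotes a minor triad on scale degree 6. With E on degree 6, the tonic of the new key is G.
Degree 6 carries a minor triad in major keys, so the destination is G major.
Check: the diatonic triads of G major are G (I), Am (ii), Bm (iii), C (IV), D (V), Em (vi), F#dim (vii°) — Em is indeed vi.

G major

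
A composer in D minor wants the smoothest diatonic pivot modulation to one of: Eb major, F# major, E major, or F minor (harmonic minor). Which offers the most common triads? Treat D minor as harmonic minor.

Eb major

Triads of D minor (harmonic minor): Dm (i), Edim (ii°), Faug (III+), Gm (iv), A (V), Bb (VI), C#dim (vii°).
Eb major shares 2: Gm, Bb.
F# major shares 0: none.
E major shares 1: A.
F minor (harmonic minor) shares 1: Edim.
The most common triads (2) are shared with Eb major.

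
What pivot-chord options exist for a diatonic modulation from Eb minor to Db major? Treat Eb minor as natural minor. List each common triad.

Ebm, Gb, Bbm, Db

Triads in Eb minor (natural minor): Ebm (i), Fdim (ii°), Gb (III), Abm (iv), Bbm (v), Cb (VI), Db (VII).
Triads in Db major: Db (I), Ebm (ii), Fm (iii), Gb (IV), Ab (V), Bbm (vi), Cdim (vii°).
Shared triads with their functions: Ebm (i in Eb minor, ii in Db major); Gb (III in Eb minor, IV in Db major); Bbm (v in Eb minor, vi in Db major); Db (VII in Eb minor, I in Db major).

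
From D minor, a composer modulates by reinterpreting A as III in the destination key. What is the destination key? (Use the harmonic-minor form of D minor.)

The numeral III denotes a major triad on scale degree 3. With A on degree 3, the tonic of the new key is F#.
Degree 3 carries a major triad in natural-minor keys, so the destination is F# minor.
Check: the diatonic triads of F# minor (natural minor) are F#m (i), G#dim (ii°), A (III), Bm (iv), C#m (v), D (VI), E (VII) — A is indeed III.

F# minor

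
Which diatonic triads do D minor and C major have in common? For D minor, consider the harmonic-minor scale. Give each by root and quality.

Dm

Triads in D minor (harmonic minor): D minor (i), E diminished (ii°), F augmented (III+), G minor (iv), A major (V), Bb major (VI), C# diminished (vii°).
Triads in C major: C major (I), D minor (ii), E minor (iii), F major (IV), G major (V), A minor (vi), B diminished (vii°).
Shared triads with their functions: D minor (i in D minor, ii in C major).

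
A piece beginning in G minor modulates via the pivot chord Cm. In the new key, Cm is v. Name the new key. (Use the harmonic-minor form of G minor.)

The numeral v denotes a minor triad on scale degree 5. With C on degree 5, the tonic of the new key is F.
Degree 5 carries a minor triad in natural-minor keys, so the destination is F minor.
Check: the diatonic triads of F minor (natural minor) are Fm (i), Gdim (ii°), Ab (III), Bbm (iv), Cm (v), Db (VI), Eb (VII) — Cm is indeed v.

F minor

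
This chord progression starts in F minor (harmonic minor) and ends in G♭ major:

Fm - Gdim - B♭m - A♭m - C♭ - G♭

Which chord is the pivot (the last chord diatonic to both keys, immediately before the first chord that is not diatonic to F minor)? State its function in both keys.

B♭m — iv in F minor, iii in G♭ major

Chords diatonic to F minor: Fm, Gdim, A♭aug, B♭m, C, D♭, Edim.
Reading the progression, the first chord not in that set is A♭m, so the modulation leaves F minor there.
The chord immediately before A♭m is B♭m, which is diatonic to both keys: iv in F minor and iii in G♭ major.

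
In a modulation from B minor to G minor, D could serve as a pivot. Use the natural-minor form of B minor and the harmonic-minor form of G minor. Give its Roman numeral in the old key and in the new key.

The scale of B minor (natural minor) is B C# D E F# G A; D is degree 3, and the triad built there (D-F#-A) is major, so it is III.
The scale of G minor (harmonic minor) is G A Bb C D Eb F#; D is degree 5, and the triad built there (D-F#-A) is major, so it is V.

III in B minor; V in G minor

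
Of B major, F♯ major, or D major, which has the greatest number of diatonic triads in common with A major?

Triads of A major: A (I), Bm (ii), C♯m (iii), D (IV), E (V), F♯m (vi), G♯dim (vii°).
B major shares 2: C♯m, E.
F♯ major shares 0: none.
D major shares 4: A, Bm, D, F♯m.
The most common triads (4) are shared with D major.

D major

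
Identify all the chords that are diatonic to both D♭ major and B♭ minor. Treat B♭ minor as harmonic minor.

Triads in D♭ major: D♭ (I), E♭m (ii), Fm (iii), G♭ (IV), A♭ (V), B♭m (vi), Cdim (vii°).
Triads in B♭ minor (harmonic minor): B♭m (i), Cdim (ii°), D♭aug (III+), E♭m (iv), F (V), G♭ (VI), Adim (vii°).
Shared triads with their functions: E♭m (ii in D♭ major, iv in B♭ minor); G♭ (IV in D♭ major, VI in B♭ minor); B♭m (vi in D♭ major, i in B♭ minor); Cdim (vii° in D♭ major, ii° in B♭ minor).

E♭m, G♭, B♭m, Cdim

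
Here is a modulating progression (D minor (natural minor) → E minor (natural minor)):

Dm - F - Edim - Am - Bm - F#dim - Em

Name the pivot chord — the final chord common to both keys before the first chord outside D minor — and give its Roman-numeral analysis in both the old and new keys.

Am — v in D minor, iv in E minor

Chords diatonic to D minor: Dm, Edim, F, Gm, Am, Bb, C.
Reading the progression, the first chord not in that set is Bm, so the modulation leaves D minor there.
The chord immediately before Bm is Am, which is diatonic to both keys: v in D minor and iv in E minor.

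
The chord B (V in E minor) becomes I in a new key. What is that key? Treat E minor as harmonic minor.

The numeral I denotes a major triad on scale degree 1. With B on degree 1, the tonic of the new key is B.
Degree 1 carries a major triad in major keys, so the destination is B major.
Check: the diatonic triads of B major are B (I), C♯m (ii), D♯m (iii), E (IV), F♯ (V), G♯m (vi), A♯dim (vii°) — B is indeed I.

B major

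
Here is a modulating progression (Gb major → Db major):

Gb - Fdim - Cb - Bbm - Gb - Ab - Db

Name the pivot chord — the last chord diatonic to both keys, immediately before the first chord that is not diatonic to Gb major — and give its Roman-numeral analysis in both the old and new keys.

Chords diatonic to Gb major: Gb, Abm, Bbm, Cb, Db, Ebm, Fdim.
Reading the progression, the first chord not in that set is Ab, so the modulation leaves Gb major there.
The chord immediately before Ab is Gb, which is diatonic to both keys: I in Gb major and IV in Db major.

Gb — I in Gb major, IV in Db major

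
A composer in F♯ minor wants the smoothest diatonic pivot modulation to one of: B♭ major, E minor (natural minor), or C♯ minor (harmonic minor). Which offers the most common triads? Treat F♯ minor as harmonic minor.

E minor

Triads of F♯ minor (harmonic minor): F♯ minor (i), G♯ diminished (ii°), A augmented (III+), B minor (iv), C♯ major (V), D major (VI), E♯ diminished (vii°).
B♭ major shares 0: none.
E minor (natural minor) shares 2: Bm, D.
C♯ minor (harmonic minor) shares 1: F♯m.
The most common triads (2) are shared with E minor.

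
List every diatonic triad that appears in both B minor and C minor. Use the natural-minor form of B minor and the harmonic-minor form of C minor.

Triads in B minor (natural minor): B minor (i), C# diminished (ii°), D major (III), E minor (iv), F# minor (v), G major (VI), A major (VII).
Triads in C minor (harmonic minor): C minor (i), D diminished (ii°), Eb augmented (III+), F minor (iv), G major (V), Ab major (VI), B diminished (vii°).
Shared triads with their functions: G major (VI in B minor, V in C minor).

G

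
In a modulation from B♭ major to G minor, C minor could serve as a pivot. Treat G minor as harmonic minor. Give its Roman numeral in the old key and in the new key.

The scale of B♭ major is B♭ C D E♭ F G A; C is degree 2, and the triad built there (C-E♭-G) is minor, so it is ii.
The scale of G minor (harmonic minor) is G A B♭ C D E♭ F♯; C is degree 4, and the triad built there (C-E♭-G) is minor, so it is iv.

ii in B♭ major; iv in G minor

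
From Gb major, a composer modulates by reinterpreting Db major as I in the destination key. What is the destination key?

The numeral I denotes a major triad on scale degree 1. With Db on degree 1, the tonic of the new key is Db.
Degree 1 carries a major triad in major keys, so the destination is Db major.
Check: the diatonic triads of Db major are Db (I), Ebm (ii), Fm (iii), Gb (IV), Ab (V), Bbm (vi), Cdim (vii°) — Db major is indeed I.

Db major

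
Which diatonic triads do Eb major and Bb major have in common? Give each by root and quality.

Triads in Eb major: Eb (I), Fm (ii), Gm (iii), Ab (IV), Bb (V), Cm (vi), Ddim (vii°).
Triads in Bb major: Bb (I), Cm (ii), Dm (iii), Eb (IV), F (V), Gm (vi), Adim (vii°).
Shared triads with their functions: Eb (I in Eb major, IV in Bb major); Gm (iii in Eb major, vi in Bb major); Bb (V in Eb major, I in Bb major); Cm (vi in Eb major, ii in Bb major).

Eb, Gm, Bb, Cm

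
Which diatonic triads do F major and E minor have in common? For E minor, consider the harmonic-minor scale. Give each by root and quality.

Triads in F major: F major (I), G minor (ii), A minor (iii), B♭ major (IV), C major (V), D minor (vi), E diminished (vii°).
Triads in E minor (harmonic minor): E minor (i), F♯ diminished (ii°), G augmented (III+), A minor (iv), B major (V), C major (VI), D♯ diminished (vii°).
Shared triads with their functions: A minor (iii in F major, iv in E minor); C major (V in F major, VI in E minor).

Am, C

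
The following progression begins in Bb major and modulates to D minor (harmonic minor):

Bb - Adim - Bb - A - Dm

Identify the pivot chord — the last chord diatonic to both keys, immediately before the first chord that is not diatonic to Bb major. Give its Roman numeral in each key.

Bb — I in Bb major, VI in D minor

Chords diatonic to Bb major: Bb, Cm, Dm, Eb, F, Gm, Adim.
Reading the progression, the first chord not in that set is A, so the modulation leaves Bb major there.
The chord immediately before A is Bb, which is diatonic to both keys: I in Bb major and VI in D minor.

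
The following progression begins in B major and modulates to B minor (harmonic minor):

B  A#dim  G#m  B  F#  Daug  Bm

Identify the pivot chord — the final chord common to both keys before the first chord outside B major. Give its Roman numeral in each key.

F# — V in B major, V in B minor

Chords diatonic to B major: B, C#m, D#m, E, F#, G#m, A#dim.
Reading the progression, the first chord not in that set is Daug, so the modulation leaves B major there.
The chord immediately before Daug is F#, which is diatonic to both keys: V in B major and V in B minor.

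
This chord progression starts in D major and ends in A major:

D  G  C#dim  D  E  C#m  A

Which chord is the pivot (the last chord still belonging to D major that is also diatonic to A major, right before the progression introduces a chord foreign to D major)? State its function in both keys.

Chords diatonic to D major: D, Em, F#m, G, A, Bm, C#dim.
Reading the progression, the first chord not in that set is E, so the modulation leaves D major there.
The chord immediately before E is D, which is diatonic to both keys: I in D major and IV in A major.

D — I in D major, IV in A major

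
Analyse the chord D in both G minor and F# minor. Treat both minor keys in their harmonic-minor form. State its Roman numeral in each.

V in G minor; VI in F# minor

The scale of G minor (harmonic minor) is G A Bb C D Eb F#; D is degree 5, and the triad built there (D-F#-A) is major, so it is V.
The scale of F# minor (harmonic minor) is F# G# A B C# D E#; D is degree 6, and the triad built there (D-F#-A) is major, so it is VI.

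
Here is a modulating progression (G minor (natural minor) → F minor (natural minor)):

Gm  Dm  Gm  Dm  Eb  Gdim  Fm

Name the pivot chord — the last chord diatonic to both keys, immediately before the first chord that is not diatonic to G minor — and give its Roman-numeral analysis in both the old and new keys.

Chords diatonic to G minor: Gm, Adim, Bb, Cm, Dm, Eb, F.
Reading the progression, the first chord not in that set is Gdim, so the modulation leaves G minor there.
The chord immediately before Gdim is Eb, which is diatonic to both keys: VI in G minor and VII in F minor.

Eb — VI in G minor, VII in F minor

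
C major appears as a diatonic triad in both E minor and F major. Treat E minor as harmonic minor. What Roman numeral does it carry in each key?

The scale of E minor (harmonic minor) is E F♯ G A B C D♯; C is degree 6, and the triad built there (C-E-G) is major, so it is VI.
The scale of F major is F G A B♭ C D E; C is degree 5, and the triad built there (C-E-G) is major, so it is V.

VI in E minor; V in F major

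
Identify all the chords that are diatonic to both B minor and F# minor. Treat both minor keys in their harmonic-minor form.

Triads in B minor (harmonic minor): Bm (i), C#dim (ii°), Daug (III+), Em (iv), F# (V), G (VI), A#dim (vii°).
Triads in F# minor (harmonic minor): F#m (i), G#dim (ii°), Aaug (III+), Bm (iv), C# (V), D (VI), E#dim (vii°).
Shared triads with their functions: Bm (i in B minor, iv in F# minor).

Bm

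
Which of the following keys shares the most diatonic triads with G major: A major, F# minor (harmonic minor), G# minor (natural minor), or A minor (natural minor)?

A minor

Triads of G major: G (I), Am (ii), Bm (iii), C (IV), D (V), Em (vi), F#dim (vii°).
A major shares 2: Bm, D.
F# minor (harmonic minor) shares 2: Bm, D.
G# minor (natural minor) shares 0: none.
A minor (natural minor) shares 4: G, Am, C, Em.
The most common triads (4) are shared with A minor.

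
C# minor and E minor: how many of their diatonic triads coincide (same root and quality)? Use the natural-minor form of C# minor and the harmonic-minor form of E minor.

Diatonic triads of C# minor (natural minor): C#m (i), D#dim (ii°), E (III), F#m (iv), G#m (v), A (VI), B (VII).
Diatonic triads of E minor (harmonic minor): Em (i), F#dim (ii°), Gaug (III+), Am (iv), B (V), C (VI), D#dim (vii°).
Matching root and quality in both lists: D#dim, B.
That gives 2 common triads.

2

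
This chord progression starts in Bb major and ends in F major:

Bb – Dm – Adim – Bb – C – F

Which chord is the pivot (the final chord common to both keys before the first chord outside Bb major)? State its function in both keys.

Chords diatonic to Bb major: Bb, Cm, Dm, Eb, F, Gm, Adim.
Reading the progression, the first chord not in that set is C, so the modulation leaves Bb major there.
The chord immediately before C is Bb, which is diatonic to both keys: I in Bb major and IV in F major.

Bb — I in Bb major, IV in F major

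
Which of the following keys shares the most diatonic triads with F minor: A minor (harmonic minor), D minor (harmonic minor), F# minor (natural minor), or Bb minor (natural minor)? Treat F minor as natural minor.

Triads of F minor (natural minor): Fm (i), Gdim (ii°), Ab (III), Bbm (iv), Cm (v), Db (VI), Eb (VII).
A minor (harmonic minor) shares 0: none.
D minor (harmonic minor) shares 0: none.
F# minor (natural minor) shares 0: none.
Bb minor (natural minor) shares 4: Fm, Ab, Bbm, Db.
The most common triads (4) are shared with Bb minor.

Bb minor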